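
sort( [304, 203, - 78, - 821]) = [ - 821, - 78,203, 304]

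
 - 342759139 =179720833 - 522479972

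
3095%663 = 443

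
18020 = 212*85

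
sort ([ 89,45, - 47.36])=[-47.36,45,89 ] 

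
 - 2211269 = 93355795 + -95567064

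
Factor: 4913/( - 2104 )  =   - 2^( - 3 )*17^3*263^ ( - 1)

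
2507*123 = 308361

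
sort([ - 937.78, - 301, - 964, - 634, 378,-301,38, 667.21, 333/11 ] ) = [ - 964, - 937.78,  -  634, - 301,-301, 333/11,38, 378,667.21 ] 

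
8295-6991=1304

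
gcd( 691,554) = 1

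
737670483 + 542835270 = 1280505753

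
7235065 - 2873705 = 4361360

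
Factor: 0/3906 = 0^1  =  0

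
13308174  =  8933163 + 4375011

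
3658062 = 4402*831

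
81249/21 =3869 = 3869.00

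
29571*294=8693874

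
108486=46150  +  62336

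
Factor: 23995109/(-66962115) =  - 3^( - 2 )*5^( - 1 )*11^( - 1 )*17^1*149^1*9473^1*135277^( - 1) 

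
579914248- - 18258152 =598172400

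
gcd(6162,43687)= 79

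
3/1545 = 1/515 = 0.00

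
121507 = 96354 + 25153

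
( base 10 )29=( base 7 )41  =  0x1D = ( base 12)25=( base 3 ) 1002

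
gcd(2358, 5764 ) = 262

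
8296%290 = 176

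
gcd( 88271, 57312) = 1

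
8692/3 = 2897 + 1/3 = 2897.33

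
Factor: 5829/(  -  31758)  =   - 2^ (  -  1) *29^1*79^( - 1 ) = -29/158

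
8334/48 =1389/8 = 173.62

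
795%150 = 45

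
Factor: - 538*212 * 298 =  - 2^4*53^1*149^1*269^1 = - 33988688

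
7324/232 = 31 + 33/58 = 31.57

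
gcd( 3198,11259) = 3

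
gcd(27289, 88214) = 1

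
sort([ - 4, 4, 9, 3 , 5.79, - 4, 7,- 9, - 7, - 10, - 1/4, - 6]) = [ - 10, - 9, - 7, - 6, - 4, - 4, -1/4,3,4,5.79, 7, 9]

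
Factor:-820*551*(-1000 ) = 2^5*5^4*19^1*29^1 * 41^1 = 451820000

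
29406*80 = 2352480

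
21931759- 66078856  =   - 44147097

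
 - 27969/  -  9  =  3107 + 2/3 =3107.67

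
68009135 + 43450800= 111459935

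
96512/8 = 12064 = 12064.00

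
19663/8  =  19663/8  =  2457.88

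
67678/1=67678 = 67678.00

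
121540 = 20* 6077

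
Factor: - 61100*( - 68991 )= 4215350100 = 2^2*3^1*5^2*13^2*29^1*47^1*61^1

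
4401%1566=1269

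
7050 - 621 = 6429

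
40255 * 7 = 281785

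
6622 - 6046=576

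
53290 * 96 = 5115840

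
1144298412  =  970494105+173804307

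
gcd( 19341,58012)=1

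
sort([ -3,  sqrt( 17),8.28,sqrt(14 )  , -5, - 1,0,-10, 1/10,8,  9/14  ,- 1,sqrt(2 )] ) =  [-10, - 5,-3, - 1, - 1,  0, 1/10 , 9/14,sqrt( 2),sqrt( 14),sqrt(17 )  ,  8,8.28] 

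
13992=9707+4285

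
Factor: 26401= 17^1*1553^1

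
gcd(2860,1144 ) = 572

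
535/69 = 7+52/69 = 7.75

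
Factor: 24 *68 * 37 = 2^5*3^1*17^1*37^1 = 60384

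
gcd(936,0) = 936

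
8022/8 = 1002  +  3/4=1002.75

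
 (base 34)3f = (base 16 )75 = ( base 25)4h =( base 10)117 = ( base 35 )3c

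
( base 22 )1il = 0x385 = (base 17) 320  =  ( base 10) 901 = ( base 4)32011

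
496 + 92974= 93470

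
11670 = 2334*5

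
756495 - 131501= 624994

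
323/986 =19/58=0.33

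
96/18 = 5 + 1/3  =  5.33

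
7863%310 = 113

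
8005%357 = 151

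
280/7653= 280/7653 = 0.04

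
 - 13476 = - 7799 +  - 5677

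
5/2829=5/2829 = 0.00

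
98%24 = 2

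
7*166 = 1162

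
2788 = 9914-7126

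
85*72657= 6175845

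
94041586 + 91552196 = 185593782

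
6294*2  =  12588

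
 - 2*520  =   - 1040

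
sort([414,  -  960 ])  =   [  -  960,414 ] 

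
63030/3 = 21010  =  21010.00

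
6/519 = 2/173 = 0.01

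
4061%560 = 141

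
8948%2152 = 340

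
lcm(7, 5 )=35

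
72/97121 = 72/97121 = 0.00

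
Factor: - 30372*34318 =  - 1042306296 = - 2^3*3^1*2531^1*17159^1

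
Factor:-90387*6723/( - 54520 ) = 607671801/54520 = 2^( - 3)*3^6 * 5^(  -  1 )*11^2 * 29^(- 1) * 47^( - 1) * 83^2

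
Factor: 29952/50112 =52/87 = 2^2*3^( - 1)*13^1*29^ ( - 1 )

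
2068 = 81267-79199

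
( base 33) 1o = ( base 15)3C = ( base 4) 321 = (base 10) 57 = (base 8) 71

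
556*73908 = 41092848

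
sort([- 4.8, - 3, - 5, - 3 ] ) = [ - 5, - 4.8, - 3, -3] 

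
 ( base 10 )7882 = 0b1111011001010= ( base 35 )6F7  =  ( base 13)3784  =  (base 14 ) 2c30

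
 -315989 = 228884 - 544873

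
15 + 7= 22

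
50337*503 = 25319511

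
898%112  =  2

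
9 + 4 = 13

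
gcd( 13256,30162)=2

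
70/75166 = 5/5369 = 0.00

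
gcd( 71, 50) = 1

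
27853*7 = 194971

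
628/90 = 6+44/45 = 6.98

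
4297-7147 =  - 2850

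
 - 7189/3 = -7189/3 = - 2396.33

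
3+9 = 12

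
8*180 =1440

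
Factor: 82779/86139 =3^( - 1)*17^( - 1 ) * 41^1*563^( - 1)*673^1 = 27593/28713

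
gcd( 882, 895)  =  1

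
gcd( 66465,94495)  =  5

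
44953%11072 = 665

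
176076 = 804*219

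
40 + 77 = 117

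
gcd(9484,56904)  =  9484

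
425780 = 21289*20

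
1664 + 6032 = 7696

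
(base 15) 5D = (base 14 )64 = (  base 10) 88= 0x58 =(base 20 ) 48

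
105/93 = 35/31 = 1.13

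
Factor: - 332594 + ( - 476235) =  - 808829= - 7^1  *115547^1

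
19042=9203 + 9839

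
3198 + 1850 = 5048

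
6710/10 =671 = 671.00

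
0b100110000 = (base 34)8W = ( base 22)DI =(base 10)304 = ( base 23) d5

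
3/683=3/683=0.00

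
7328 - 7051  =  277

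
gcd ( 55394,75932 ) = 2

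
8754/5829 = 2918/1943 = 1.50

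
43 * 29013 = 1247559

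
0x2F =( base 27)1K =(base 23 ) 21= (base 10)47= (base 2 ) 101111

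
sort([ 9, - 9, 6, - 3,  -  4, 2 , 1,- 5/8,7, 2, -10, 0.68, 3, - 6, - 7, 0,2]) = [ - 10,-9, - 7, - 6,-4, - 3, - 5/8, 0, 0.68,1,2, 2,2,3, 6,  7, 9]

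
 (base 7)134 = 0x4a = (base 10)74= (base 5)244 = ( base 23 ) 35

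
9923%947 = 453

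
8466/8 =1058 + 1/4 = 1058.25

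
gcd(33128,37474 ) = 82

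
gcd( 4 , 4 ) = 4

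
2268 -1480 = 788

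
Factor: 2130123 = 3^1*53^1*13397^1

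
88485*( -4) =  - 353940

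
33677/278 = 33677/278= 121.14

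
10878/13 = 10878/13 = 836.77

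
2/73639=2/73639 =0.00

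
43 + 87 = 130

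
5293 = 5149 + 144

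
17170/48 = 357 + 17/24=357.71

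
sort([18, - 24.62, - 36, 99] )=[ - 36, - 24.62, 18,99 ]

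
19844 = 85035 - 65191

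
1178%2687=1178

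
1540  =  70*22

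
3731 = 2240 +1491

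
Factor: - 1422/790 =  - 9/5= -  3^2*5^ ( - 1)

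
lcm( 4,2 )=4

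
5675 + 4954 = 10629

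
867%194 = 91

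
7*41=287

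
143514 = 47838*3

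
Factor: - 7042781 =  - 7042781^1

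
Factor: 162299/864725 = 5^( - 2)*17^1*9547^1*34589^( - 1 )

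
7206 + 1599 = 8805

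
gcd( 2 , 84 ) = 2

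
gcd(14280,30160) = 40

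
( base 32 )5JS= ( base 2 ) 1011001111100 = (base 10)5756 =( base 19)fhi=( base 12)33B8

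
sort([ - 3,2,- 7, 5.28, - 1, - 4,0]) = [ - 7, - 4, - 3,-1,0,2,5.28]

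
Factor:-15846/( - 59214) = 19^1 * 71^ ( - 1)  =  19/71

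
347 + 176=523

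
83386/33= 2526 + 28/33  =  2526.85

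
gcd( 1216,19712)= 64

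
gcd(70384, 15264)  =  848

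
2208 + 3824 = 6032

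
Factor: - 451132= - 2^2*11^1*10253^1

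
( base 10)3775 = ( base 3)12011211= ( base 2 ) 111010111111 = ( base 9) 5154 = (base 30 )45P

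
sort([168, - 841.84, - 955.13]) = [-955.13, - 841.84, 168]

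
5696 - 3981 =1715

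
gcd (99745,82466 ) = 1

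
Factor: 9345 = 3^1*5^1*7^1*89^1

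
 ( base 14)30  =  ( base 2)101010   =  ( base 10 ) 42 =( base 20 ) 22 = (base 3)1120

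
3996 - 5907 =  - 1911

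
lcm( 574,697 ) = 9758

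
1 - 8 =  - 7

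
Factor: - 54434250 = -2^1*3^2*5^3*13^1*1861^1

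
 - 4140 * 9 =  - 37260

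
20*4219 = 84380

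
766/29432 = 383/14716=0.03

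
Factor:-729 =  - 3^6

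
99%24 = 3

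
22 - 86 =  - 64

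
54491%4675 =3066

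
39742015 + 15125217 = 54867232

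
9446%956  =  842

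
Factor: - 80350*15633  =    -  2^1 *3^4*5^2*193^1*1607^1 = - 1256111550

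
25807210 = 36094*715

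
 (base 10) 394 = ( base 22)HK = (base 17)163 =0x18A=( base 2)110001010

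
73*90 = 6570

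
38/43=38/43= 0.88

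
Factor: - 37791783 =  - 3^2*23^1 * 79^1  *  2311^1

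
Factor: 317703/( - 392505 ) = -773/955 = - 5^(-1 ) * 191^( - 1)*773^1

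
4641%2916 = 1725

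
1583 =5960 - 4377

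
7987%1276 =331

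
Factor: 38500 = 2^2* 5^3*7^1 *11^1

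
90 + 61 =151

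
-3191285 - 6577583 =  - 9768868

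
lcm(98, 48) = 2352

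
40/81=40/81 = 0.49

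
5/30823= 5/30823 = 0.00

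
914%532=382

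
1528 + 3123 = 4651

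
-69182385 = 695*(- 99543)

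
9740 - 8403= 1337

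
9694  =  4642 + 5052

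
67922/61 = 1113  +  29/61 = 1113.48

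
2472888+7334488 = 9807376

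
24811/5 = 24811/5 = 4962.20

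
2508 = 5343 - 2835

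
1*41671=41671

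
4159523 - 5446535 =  - 1287012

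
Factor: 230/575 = 2^1 * 5^ ( - 1)  =  2/5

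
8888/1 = 8888 = 8888.00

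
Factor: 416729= 331^1*1259^1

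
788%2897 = 788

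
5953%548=473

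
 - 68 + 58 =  - 10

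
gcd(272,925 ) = 1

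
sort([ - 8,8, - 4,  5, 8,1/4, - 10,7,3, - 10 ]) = [ - 10, - 10, - 8, - 4,  1/4 , 3,5,7,8,8 ] 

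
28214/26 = 1085 + 2/13 = 1085.15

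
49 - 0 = 49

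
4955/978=4955/978 = 5.07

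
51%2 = 1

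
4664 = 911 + 3753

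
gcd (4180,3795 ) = 55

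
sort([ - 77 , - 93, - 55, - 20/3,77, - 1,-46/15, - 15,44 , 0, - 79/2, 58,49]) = [ - 93, - 77,-55, - 79/2,- 15, - 20/3, - 46/15, - 1, 0,  44,49, 58, 77 ] 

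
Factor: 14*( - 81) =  - 2^1*3^4*7^1 = - 1134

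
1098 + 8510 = 9608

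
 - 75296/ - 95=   792 + 56/95  =  792.59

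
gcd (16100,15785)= 35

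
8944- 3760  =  5184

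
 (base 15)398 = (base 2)1100110010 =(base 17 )2E2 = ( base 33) OQ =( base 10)818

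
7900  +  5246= 13146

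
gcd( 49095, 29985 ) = 15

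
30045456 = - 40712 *( - 738) 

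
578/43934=289/21967 = 0.01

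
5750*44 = 253000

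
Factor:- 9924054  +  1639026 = -8285028 = - 2^2*3^1*690419^1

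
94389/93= 1014 +29/31 = 1014.94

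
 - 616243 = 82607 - 698850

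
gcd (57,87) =3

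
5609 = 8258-2649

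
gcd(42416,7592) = 8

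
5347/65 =82+17/65 = 82.26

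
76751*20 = 1535020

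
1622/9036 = 811/4518 = 0.18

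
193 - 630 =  - 437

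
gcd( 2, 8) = 2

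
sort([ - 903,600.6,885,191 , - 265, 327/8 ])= [ - 903,-265, 327/8 , 191,600.6,885 ]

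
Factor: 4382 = 2^1*7^1*313^1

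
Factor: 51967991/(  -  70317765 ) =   -  3^( - 2)*  5^( - 1)*7^(  -  1)*19^ ( - 1 )*31^(  -  1 )*379^(-1 )*51967991^1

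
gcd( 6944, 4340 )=868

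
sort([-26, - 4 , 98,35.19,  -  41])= [ - 41, -26 , - 4,35.19, 98 ] 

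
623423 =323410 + 300013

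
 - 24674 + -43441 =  - 68115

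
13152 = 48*274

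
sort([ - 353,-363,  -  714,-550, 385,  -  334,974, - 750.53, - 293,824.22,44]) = [-750.53, - 714, - 550, - 363,-353,-334, - 293, 44, 385, 824.22,974 ]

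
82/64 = 1 + 9/32 = 1.28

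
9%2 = 1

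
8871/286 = 8871/286 = 31.02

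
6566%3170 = 226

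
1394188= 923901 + 470287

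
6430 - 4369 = 2061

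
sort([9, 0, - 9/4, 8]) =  [ - 9/4, 0,  8, 9]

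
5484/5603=5484/5603 = 0.98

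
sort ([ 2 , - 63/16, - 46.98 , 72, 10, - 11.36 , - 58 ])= [ - 58,-46.98,  -  11.36, - 63/16 , 2 , 10,72] 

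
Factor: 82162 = 2^1 *41081^1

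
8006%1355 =1231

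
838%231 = 145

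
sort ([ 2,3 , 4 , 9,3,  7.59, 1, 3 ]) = [1,2,3,3,3, 4, 7.59, 9]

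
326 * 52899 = 17245074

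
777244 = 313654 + 463590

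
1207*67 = 80869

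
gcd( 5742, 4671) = 9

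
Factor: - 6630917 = -173^1 *38329^1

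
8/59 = 8/59 = 0.14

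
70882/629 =112+434/629 = 112.69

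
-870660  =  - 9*96740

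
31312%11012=9288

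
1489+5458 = 6947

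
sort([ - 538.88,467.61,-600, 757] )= [ - 600, - 538.88,467.61, 757]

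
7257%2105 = 942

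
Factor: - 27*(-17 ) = 459  =  3^3*17^1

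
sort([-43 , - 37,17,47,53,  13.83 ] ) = [ - 43,- 37,  13.83,17,47, 53] 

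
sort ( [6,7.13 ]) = [6, 7.13 ]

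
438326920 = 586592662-148265742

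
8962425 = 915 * 9795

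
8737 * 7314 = 63902418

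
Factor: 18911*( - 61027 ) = -18911^1*61027^1 = - 1154081597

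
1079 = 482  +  597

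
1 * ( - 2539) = - 2539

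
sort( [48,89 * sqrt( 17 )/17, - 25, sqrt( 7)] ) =[ - 25, sqrt( 7 ),89*sqrt( 17)/17, 48] 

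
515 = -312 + 827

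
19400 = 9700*2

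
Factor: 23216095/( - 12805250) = -4643219/2561050  =  - 2^( -1)*5^( - 2)*7^1*17^( - 1)*23^( - 1)*29^1  *  89^1*131^(-1)*257^1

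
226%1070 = 226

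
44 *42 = 1848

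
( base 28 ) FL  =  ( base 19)144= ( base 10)441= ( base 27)G9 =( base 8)671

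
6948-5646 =1302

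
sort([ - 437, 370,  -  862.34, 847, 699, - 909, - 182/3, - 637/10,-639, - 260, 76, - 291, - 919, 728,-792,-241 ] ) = [- 919, - 909, - 862.34,-792,  -  639 ,-437,-291,-260,-241, - 637/10,-182/3, 76,370, 699, 728, 847 ] 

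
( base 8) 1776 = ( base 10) 1022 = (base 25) 1fm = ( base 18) 32e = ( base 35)t7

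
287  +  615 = 902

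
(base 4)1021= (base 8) 111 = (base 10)73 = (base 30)2D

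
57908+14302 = 72210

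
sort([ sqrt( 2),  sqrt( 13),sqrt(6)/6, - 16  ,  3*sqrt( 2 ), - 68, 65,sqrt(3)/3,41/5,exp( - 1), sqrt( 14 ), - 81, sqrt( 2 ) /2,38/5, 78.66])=[ - 81, - 68, - 16,exp( - 1),sqrt( 6 ) /6,sqrt ( 3)/3,sqrt(2 )/2,sqrt( 2 ), sqrt( 13),sqrt( 14 ),3*sqrt( 2),38/5, 41/5,  65,78.66]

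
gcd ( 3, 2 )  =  1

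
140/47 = 140/47 = 2.98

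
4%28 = 4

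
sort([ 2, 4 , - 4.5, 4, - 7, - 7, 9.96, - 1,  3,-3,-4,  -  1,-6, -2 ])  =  [-7, - 7, - 6,-4.5,- 4, - 3, - 2,  -  1,-1, 2 , 3, 4, 4, 9.96 ]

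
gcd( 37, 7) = 1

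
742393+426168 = 1168561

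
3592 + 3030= 6622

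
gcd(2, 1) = 1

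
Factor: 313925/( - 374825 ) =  - 433/517  =  - 11^( - 1 ) * 47^( - 1)*433^1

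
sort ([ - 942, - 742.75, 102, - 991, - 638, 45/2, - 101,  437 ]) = [-991 ,-942,-742.75,-638, - 101, 45/2, 102, 437 ] 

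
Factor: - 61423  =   - 239^1*257^1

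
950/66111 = 950/66111 = 0.01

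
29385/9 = 3265 = 3265.00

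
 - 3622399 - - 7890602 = 4268203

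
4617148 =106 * 43558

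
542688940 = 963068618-420379678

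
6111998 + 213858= 6325856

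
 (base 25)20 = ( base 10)50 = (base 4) 302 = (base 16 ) 32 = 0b110010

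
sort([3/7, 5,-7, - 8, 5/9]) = [ - 8 , - 7, 3/7,5/9, 5]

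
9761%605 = 81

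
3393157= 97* 34981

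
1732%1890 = 1732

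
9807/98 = 100 + 1/14 = 100.07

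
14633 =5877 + 8756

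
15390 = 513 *30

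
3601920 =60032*60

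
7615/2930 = 2 + 351/586  =  2.60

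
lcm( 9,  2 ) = 18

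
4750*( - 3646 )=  - 17318500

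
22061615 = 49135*449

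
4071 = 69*59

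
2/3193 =2/3193 = 0.00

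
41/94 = 41/94 = 0.44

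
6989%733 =392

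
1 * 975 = 975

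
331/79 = 4 + 15/79 =4.19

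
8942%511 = 255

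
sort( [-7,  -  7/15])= [ - 7,-7/15]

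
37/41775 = 37/41775 = 0.00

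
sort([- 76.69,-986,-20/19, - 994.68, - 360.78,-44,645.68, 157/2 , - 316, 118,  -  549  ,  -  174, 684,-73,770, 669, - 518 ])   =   [ - 994.68,-986, - 549, - 518,- 360.78,-316,-174,-76.69, - 73, - 44, - 20/19, 157/2 , 118,645.68, 669,684, 770 ]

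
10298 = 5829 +4469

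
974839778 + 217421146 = 1192260924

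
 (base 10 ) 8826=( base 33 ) 83f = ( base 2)10001001111010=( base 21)k06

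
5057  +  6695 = 11752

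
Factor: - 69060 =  - 2^2*3^1*5^1 * 1151^1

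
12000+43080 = 55080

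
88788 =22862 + 65926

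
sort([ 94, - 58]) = [ - 58,  94]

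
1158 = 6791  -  5633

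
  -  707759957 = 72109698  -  779869655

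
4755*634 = 3014670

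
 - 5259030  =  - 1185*4438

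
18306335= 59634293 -41327958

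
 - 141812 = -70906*2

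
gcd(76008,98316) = 12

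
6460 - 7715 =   -  1255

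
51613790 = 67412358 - 15798568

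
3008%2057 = 951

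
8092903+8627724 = 16720627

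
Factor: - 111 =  - 3^1*37^1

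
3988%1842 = 304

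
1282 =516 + 766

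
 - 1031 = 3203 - 4234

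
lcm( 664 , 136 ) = 11288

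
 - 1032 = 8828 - 9860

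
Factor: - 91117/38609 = - 13^1*43^1* 163^1*38609^(-1)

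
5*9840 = 49200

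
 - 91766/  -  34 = 2699 + 0/1=2699.00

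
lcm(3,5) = 15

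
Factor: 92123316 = 2^2*3^2*1297^1 * 1973^1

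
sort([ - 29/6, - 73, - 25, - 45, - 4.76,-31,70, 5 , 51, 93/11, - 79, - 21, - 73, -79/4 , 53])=[ - 79 , - 73, - 73, - 45, - 31, - 25,-21, - 79/4, - 29/6, - 4.76, 5, 93/11,51, 53, 70]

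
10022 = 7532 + 2490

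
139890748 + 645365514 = 785256262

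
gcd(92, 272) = 4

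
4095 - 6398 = -2303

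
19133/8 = 19133/8 = 2391.62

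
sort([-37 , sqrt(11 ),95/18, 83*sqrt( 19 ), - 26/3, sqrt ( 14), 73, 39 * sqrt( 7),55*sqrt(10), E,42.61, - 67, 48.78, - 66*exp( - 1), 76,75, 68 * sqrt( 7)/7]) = [ - 67, - 37, - 66*exp ( - 1), - 26/3, E, sqrt(11),sqrt ( 14 ) , 95/18, 68*sqrt(7)/7, 42.61,  48.78, 73,75, 76,39*sqrt (7),55*sqrt( 10),83 * sqrt(19)]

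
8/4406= 4/2203 = 0.00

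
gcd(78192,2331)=9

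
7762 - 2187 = 5575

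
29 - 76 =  - 47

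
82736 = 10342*8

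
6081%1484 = 145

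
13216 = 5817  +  7399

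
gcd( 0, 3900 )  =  3900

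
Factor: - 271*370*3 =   -  300810 = - 2^1*3^1 * 5^1*37^1* 271^1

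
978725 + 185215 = 1163940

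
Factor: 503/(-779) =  -19^(-1)* 41^( -1)*503^1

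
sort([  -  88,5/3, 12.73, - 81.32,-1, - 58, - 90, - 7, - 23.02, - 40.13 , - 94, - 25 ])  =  [-94, -90, - 88, - 81.32,  -  58, - 40.13, - 25,-23.02,  -  7 ,  -  1, 5/3,12.73]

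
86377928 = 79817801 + 6560127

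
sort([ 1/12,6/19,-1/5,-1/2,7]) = [- 1/2 , - 1/5, 1/12,6/19, 7] 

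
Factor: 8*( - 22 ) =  - 2^4*11^1 = - 176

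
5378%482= 76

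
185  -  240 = -55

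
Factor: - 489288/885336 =-551/997= - 19^1*29^1*997^(-1)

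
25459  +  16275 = 41734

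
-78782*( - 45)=3545190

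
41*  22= 902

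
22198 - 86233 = -64035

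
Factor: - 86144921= -239^1 * 360439^1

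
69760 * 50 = 3488000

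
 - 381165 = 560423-941588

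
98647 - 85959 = 12688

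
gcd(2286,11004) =6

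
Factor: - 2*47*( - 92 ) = 8648 = 2^3*23^1*47^1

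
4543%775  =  668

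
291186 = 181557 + 109629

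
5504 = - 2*( - 2752 ) 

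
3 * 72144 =216432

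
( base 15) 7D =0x76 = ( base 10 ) 118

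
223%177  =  46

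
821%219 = 164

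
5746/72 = 2873/36 = 79.81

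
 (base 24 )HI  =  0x1AA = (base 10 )426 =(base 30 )E6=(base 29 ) EK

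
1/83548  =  1/83548=0.00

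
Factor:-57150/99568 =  - 2^( - 3)*3^2*5^2*7^( - 2 )=- 225/392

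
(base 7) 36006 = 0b10010000110011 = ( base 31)9JT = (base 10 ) 9267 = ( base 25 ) EKH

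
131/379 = 131/379 = 0.35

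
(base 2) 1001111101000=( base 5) 130341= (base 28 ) 6e0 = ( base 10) 5096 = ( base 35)45l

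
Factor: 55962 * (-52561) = -2^1*3^2*3109^1*52561^1 = - 2941418682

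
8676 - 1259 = 7417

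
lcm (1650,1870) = 28050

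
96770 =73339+23431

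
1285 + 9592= 10877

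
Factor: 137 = 137^1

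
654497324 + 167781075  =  822278399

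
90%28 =6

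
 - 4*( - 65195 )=260780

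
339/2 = 339/2 = 169.50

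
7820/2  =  3910 = 3910.00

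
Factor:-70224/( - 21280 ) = 2^( - 1 )*3^1*5^( - 1)*11^1 =33/10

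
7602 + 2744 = 10346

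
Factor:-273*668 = - 182364 = -2^2*3^1*7^1 * 13^1 * 167^1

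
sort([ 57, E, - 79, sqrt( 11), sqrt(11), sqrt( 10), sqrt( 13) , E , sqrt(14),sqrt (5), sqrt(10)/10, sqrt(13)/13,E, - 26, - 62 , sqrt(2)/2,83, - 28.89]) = [  -  79 ,  -  62, - 28.89,- 26,sqrt( 13)/13 , sqrt(10 ) /10, sqrt(2 )/2, sqrt(5)  ,  E, E,E,sqrt(10), sqrt( 11), sqrt(11),sqrt (13 ), sqrt(14),57, 83 ]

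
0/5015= 0 = 0.00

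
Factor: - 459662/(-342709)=2^1*7^1*389^( - 1) * 881^( - 1) * 32833^1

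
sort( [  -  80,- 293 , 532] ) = [ - 293, - 80,  532 ]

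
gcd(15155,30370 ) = 5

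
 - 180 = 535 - 715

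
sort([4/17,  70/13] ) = [ 4/17, 70/13]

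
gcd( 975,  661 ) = 1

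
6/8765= 6/8765 = 0.00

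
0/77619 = 0 = 0.00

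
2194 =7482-5288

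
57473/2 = 57473/2 = 28736.50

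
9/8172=1/908 = 0.00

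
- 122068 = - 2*61034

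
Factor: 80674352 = 2^4 * 11^1 * 458377^1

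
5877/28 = 5877/28  =  209.89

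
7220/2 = 3610 =3610.00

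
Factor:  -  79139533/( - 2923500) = 2^( - 2 )*3^( - 1)*5^( - 3)*11^1*1949^ ( - 1) *7194503^1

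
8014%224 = 174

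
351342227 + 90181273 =441523500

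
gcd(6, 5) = 1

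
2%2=0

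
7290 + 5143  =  12433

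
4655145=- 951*(-4895)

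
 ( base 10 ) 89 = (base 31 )2r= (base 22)41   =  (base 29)32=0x59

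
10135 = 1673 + 8462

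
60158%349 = 130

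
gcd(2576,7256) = 8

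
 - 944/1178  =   - 472/589 =- 0.80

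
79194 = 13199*6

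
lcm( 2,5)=10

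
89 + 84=173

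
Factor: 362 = 2^1*181^1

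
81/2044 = 81/2044 = 0.04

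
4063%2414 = 1649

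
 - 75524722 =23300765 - 98825487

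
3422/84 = 1711/42 = 40.74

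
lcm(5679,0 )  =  0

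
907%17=6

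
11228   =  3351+7877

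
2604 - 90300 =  - 87696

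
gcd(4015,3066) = 73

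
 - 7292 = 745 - 8037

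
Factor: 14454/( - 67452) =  - 3/14 = - 2^( - 1 )*3^1*7^( - 1 ) 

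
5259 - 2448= 2811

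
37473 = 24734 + 12739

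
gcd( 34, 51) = 17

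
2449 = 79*31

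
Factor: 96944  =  2^4*73^1*83^1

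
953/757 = 1 + 196/757 = 1.26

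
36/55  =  36/55 = 0.65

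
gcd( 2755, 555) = 5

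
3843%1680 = 483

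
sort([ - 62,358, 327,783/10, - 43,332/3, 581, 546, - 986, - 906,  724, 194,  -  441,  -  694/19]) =[  -  986 , - 906, - 441, - 62,-43 , - 694/19, 783/10, 332/3, 194, 327,358, 546,581,  724]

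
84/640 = 21/160 = 0.13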